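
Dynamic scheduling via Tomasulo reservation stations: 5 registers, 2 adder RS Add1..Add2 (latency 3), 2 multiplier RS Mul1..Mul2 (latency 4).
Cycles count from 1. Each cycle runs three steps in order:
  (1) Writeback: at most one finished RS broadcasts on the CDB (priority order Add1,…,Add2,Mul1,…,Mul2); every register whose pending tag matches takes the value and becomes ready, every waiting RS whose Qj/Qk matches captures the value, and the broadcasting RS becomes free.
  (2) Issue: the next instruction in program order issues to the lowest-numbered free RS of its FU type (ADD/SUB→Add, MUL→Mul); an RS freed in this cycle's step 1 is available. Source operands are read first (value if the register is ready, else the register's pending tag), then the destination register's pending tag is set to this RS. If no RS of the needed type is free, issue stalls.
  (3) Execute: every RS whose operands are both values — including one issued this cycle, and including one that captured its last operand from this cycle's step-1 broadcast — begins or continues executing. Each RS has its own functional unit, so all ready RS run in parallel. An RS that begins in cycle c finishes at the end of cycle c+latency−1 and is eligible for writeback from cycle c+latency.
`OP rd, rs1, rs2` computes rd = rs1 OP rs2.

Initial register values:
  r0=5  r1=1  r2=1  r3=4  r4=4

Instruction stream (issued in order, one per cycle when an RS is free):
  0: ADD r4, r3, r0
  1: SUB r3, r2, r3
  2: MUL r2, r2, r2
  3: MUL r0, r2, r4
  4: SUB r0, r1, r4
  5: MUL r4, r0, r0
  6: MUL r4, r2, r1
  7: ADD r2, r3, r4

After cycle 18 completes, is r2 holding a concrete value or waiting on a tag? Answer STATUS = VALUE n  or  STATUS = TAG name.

STATUS = VALUE -2

  c1: issue ADD r4<-Add1  regs: r0:5,r1:1,r2:1,r3:4,r4:Add1
  c2: issue SUB r3<-Add2  regs: r0:5,r1:1,r2:1,r3:Add2,r4:Add1
  c3: issue MUL r2<-Mul1  regs: r0:5,r1:1,r2:Mul1,r3:Add2,r4:Add1
  c4: CDB Add1=9; issue MUL r0<-Mul2  regs: r0:Mul2,r1:1,r2:Mul1,r3:Add2,r4:9
  c5: CDB Add2=-3; issue SUB r0<-Add1  regs: r0:Add1,r1:1,r2:Mul1,r3:-3,r4:9
  c6: stall  regs: r0:Add1,r1:1,r2:Mul1,r3:-3,r4:9
  c7: CDB Mul1=1; issue MUL r4<-Mul1  regs: r0:Add1,r1:1,r2:1,r3:-3,r4:Mul1
  c8: CDB Add1=-8; stall  regs: r0:-8,r1:1,r2:1,r3:-3,r4:Mul1
  c9: stall  regs: r0:-8,r1:1,r2:1,r3:-3,r4:Mul1
  c10: stall  regs: r0:-8,r1:1,r2:1,r3:-3,r4:Mul1
  c11: CDB Mul2=9; issue MUL r4<-Mul2  regs: r0:-8,r1:1,r2:1,r3:-3,r4:Mul2
  c12: CDB Mul1=64; issue ADD r2<-Add1  regs: r0:-8,r1:1,r2:Add1,r3:-3,r4:Mul2
  c13: -  regs: r0:-8,r1:1,r2:Add1,r3:-3,r4:Mul2
  c14: -  regs: r0:-8,r1:1,r2:Add1,r3:-3,r4:Mul2
  c15: CDB Mul2=1  regs: r0:-8,r1:1,r2:Add1,r3:-3,r4:1
  c16: -  regs: r0:-8,r1:1,r2:Add1,r3:-3,r4:1
  c17: -  regs: r0:-8,r1:1,r2:Add1,r3:-3,r4:1
  c18: CDB Add1=-2  regs: r0:-8,r1:1,r2:-2,r3:-3,r4:1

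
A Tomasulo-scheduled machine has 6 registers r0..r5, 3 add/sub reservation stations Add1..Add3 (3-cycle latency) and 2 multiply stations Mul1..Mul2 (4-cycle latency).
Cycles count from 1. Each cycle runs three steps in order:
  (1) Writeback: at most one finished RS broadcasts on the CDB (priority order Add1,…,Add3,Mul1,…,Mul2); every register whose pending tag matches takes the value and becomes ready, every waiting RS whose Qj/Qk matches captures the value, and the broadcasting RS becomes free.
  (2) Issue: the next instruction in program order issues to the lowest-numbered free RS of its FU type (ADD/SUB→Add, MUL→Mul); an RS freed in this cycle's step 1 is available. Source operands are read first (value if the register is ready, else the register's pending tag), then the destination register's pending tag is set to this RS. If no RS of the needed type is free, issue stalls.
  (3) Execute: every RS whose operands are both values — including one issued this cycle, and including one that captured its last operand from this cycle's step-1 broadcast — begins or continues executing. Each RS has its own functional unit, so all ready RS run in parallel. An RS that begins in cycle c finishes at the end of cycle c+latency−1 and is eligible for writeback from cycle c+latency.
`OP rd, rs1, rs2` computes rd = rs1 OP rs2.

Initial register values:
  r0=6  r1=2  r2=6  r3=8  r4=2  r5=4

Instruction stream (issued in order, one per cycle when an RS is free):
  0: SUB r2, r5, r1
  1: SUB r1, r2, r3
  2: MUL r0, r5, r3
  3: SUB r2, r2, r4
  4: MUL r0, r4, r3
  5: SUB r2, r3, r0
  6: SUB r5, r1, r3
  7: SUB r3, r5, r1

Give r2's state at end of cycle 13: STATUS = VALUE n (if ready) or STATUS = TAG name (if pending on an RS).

STATUS = VALUE -8

c1: issue SUB r2<-Add1 | r0:6,r1:2,r2:Add1,r3:8,r4:2,r5:4
c2: issue SUB r1<-Add2 | r0:6,r1:Add2,r2:Add1,r3:8,r4:2,r5:4
c3: issue MUL r0<-Mul1 | r0:Mul1,r1:Add2,r2:Add1,r3:8,r4:2,r5:4
c4: CDB Add1=2; issue SUB r2<-Add1 | r0:Mul1,r1:Add2,r2:Add1,r3:8,r4:2,r5:4
c5: issue MUL r0<-Mul2 | r0:Mul2,r1:Add2,r2:Add1,r3:8,r4:2,r5:4
c6: issue SUB r2<-Add3 | r0:Mul2,r1:Add2,r2:Add3,r3:8,r4:2,r5:4
c7: CDB Add1=0; issue SUB r5<-Add1 | r0:Mul2,r1:Add2,r2:Add3,r3:8,r4:2,r5:Add1
c8: CDB Add2=-6; issue SUB r3<-Add2 | r0:Mul2,r1:-6,r2:Add3,r3:Add2,r4:2,r5:Add1
c9: CDB Mul1=32 | r0:Mul2,r1:-6,r2:Add3,r3:Add2,r4:2,r5:Add1
c10: CDB Mul2=16 | r0:16,r1:-6,r2:Add3,r3:Add2,r4:2,r5:Add1
c11: CDB Add1=-14 | r0:16,r1:-6,r2:Add3,r3:Add2,r4:2,r5:-14
c12: - | r0:16,r1:-6,r2:Add3,r3:Add2,r4:2,r5:-14
c13: CDB Add3=-8 | r0:16,r1:-6,r2:-8,r3:Add2,r4:2,r5:-14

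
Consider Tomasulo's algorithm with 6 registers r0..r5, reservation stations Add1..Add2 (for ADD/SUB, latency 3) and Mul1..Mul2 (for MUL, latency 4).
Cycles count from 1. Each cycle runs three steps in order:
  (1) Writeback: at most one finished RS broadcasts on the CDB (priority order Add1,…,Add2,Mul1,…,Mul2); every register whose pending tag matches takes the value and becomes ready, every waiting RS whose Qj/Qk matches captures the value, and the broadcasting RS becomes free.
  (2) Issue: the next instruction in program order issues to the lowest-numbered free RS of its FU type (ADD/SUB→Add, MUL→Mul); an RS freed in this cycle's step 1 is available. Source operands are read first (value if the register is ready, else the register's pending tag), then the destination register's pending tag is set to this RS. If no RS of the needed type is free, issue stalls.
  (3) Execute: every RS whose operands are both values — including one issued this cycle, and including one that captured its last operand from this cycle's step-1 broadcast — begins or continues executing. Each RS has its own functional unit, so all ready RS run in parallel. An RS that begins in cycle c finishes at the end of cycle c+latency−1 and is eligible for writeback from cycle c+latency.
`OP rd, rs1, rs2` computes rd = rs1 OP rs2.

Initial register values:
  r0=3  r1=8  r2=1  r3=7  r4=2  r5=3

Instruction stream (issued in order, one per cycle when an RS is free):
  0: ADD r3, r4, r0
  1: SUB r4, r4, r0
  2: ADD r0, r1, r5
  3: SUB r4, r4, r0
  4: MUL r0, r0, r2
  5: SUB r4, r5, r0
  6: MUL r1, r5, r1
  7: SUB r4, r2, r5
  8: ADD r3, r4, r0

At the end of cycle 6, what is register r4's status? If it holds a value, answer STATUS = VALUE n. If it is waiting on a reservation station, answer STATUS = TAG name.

  c1: issue ADD r3<-Add1  regs: r0:3,r1:8,r2:1,r3:Add1,r4:2,r5:3
  c2: issue SUB r4<-Add2  regs: r0:3,r1:8,r2:1,r3:Add1,r4:Add2,r5:3
  c3: stall  regs: r0:3,r1:8,r2:1,r3:Add1,r4:Add2,r5:3
  c4: CDB Add1=5; issue ADD r0<-Add1  regs: r0:Add1,r1:8,r2:1,r3:5,r4:Add2,r5:3
  c5: CDB Add2=-1; issue SUB r4<-Add2  regs: r0:Add1,r1:8,r2:1,r3:5,r4:Add2,r5:3
  c6: issue MUL r0<-Mul1  regs: r0:Mul1,r1:8,r2:1,r3:5,r4:Add2,r5:3

STATUS = TAG Add2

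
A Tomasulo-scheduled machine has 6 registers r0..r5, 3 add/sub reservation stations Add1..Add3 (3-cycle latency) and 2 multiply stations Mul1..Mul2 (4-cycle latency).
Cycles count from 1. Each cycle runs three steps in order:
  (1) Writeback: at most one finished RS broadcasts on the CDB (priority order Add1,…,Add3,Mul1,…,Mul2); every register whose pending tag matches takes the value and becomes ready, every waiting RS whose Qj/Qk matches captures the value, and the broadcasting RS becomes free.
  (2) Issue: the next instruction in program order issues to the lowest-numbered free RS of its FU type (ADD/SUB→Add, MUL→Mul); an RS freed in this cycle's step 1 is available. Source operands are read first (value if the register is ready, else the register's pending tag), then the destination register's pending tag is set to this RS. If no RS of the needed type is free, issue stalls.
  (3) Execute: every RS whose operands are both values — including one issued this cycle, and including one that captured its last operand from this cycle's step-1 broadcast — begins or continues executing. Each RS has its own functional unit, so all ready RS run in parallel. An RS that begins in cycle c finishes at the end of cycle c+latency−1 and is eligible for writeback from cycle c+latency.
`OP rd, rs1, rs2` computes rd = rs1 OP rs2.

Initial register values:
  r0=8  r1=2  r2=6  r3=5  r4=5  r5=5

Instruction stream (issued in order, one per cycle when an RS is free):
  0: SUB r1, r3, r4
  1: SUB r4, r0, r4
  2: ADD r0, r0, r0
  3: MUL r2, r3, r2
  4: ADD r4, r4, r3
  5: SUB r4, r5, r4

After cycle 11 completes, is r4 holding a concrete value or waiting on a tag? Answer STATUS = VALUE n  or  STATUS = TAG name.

STATUS = VALUE -3

cycle 1: issue SUB r1<-Add1 // r0:8,r1:Add1,r2:6,r3:5,r4:5,r5:5
cycle 2: issue SUB r4<-Add2 // r0:8,r1:Add1,r2:6,r3:5,r4:Add2,r5:5
cycle 3: issue ADD r0<-Add3 // r0:Add3,r1:Add1,r2:6,r3:5,r4:Add2,r5:5
cycle 4: CDB Add1=0; issue MUL r2<-Mul1 // r0:Add3,r1:0,r2:Mul1,r3:5,r4:Add2,r5:5
cycle 5: CDB Add2=3; issue ADD r4<-Add1 // r0:Add3,r1:0,r2:Mul1,r3:5,r4:Add1,r5:5
cycle 6: CDB Add3=16; issue SUB r4<-Add2 // r0:16,r1:0,r2:Mul1,r3:5,r4:Add2,r5:5
cycle 7: - // r0:16,r1:0,r2:Mul1,r3:5,r4:Add2,r5:5
cycle 8: CDB Add1=8 // r0:16,r1:0,r2:Mul1,r3:5,r4:Add2,r5:5
cycle 9: CDB Mul1=30 // r0:16,r1:0,r2:30,r3:5,r4:Add2,r5:5
cycle 10: - // r0:16,r1:0,r2:30,r3:5,r4:Add2,r5:5
cycle 11: CDB Add2=-3 // r0:16,r1:0,r2:30,r3:5,r4:-3,r5:5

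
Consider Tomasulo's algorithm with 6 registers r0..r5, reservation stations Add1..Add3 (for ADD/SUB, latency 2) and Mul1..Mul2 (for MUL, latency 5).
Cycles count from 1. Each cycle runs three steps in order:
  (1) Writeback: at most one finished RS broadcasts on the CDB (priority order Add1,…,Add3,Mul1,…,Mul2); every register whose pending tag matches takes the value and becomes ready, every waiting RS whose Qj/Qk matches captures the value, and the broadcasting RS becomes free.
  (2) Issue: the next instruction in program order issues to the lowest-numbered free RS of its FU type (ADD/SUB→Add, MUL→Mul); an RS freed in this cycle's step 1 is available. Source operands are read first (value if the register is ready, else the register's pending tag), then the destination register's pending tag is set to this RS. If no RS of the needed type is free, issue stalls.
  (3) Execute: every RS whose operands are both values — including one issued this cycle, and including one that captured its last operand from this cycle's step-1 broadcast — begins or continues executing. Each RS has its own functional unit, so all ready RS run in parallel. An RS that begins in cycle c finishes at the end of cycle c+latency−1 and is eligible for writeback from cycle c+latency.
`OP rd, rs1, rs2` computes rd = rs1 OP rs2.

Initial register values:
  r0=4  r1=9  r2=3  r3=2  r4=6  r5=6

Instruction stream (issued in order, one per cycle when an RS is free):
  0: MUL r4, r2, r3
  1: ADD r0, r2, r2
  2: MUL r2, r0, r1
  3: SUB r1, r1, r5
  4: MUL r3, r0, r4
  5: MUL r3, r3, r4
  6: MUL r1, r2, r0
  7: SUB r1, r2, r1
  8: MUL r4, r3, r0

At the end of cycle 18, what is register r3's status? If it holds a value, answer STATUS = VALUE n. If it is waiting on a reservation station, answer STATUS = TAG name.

cycle 1: issue MUL r4<-Mul1 // r0:4,r1:9,r2:3,r3:2,r4:Mul1,r5:6
cycle 2: issue ADD r0<-Add1 // r0:Add1,r1:9,r2:3,r3:2,r4:Mul1,r5:6
cycle 3: issue MUL r2<-Mul2 // r0:Add1,r1:9,r2:Mul2,r3:2,r4:Mul1,r5:6
cycle 4: CDB Add1=6; issue SUB r1<-Add1 // r0:6,r1:Add1,r2:Mul2,r3:2,r4:Mul1,r5:6
cycle 5: stall // r0:6,r1:Add1,r2:Mul2,r3:2,r4:Mul1,r5:6
cycle 6: CDB Add1=3; stall // r0:6,r1:3,r2:Mul2,r3:2,r4:Mul1,r5:6
cycle 7: CDB Mul1=6; issue MUL r3<-Mul1 // r0:6,r1:3,r2:Mul2,r3:Mul1,r4:6,r5:6
cycle 8: stall // r0:6,r1:3,r2:Mul2,r3:Mul1,r4:6,r5:6
cycle 9: CDB Mul2=54; issue MUL r3<-Mul2 // r0:6,r1:3,r2:54,r3:Mul2,r4:6,r5:6
cycle 10: stall // r0:6,r1:3,r2:54,r3:Mul2,r4:6,r5:6
cycle 11: stall // r0:6,r1:3,r2:54,r3:Mul2,r4:6,r5:6
cycle 12: CDB Mul1=36; issue MUL r1<-Mul1 // r0:6,r1:Mul1,r2:54,r3:Mul2,r4:6,r5:6
cycle 13: issue SUB r1<-Add1 // r0:6,r1:Add1,r2:54,r3:Mul2,r4:6,r5:6
cycle 14: stall // r0:6,r1:Add1,r2:54,r3:Mul2,r4:6,r5:6
cycle 15: stall // r0:6,r1:Add1,r2:54,r3:Mul2,r4:6,r5:6
cycle 16: stall // r0:6,r1:Add1,r2:54,r3:Mul2,r4:6,r5:6
cycle 17: CDB Mul1=324; issue MUL r4<-Mul1 // r0:6,r1:Add1,r2:54,r3:Mul2,r4:Mul1,r5:6
cycle 18: CDB Mul2=216 // r0:6,r1:Add1,r2:54,r3:216,r4:Mul1,r5:6

STATUS = VALUE 216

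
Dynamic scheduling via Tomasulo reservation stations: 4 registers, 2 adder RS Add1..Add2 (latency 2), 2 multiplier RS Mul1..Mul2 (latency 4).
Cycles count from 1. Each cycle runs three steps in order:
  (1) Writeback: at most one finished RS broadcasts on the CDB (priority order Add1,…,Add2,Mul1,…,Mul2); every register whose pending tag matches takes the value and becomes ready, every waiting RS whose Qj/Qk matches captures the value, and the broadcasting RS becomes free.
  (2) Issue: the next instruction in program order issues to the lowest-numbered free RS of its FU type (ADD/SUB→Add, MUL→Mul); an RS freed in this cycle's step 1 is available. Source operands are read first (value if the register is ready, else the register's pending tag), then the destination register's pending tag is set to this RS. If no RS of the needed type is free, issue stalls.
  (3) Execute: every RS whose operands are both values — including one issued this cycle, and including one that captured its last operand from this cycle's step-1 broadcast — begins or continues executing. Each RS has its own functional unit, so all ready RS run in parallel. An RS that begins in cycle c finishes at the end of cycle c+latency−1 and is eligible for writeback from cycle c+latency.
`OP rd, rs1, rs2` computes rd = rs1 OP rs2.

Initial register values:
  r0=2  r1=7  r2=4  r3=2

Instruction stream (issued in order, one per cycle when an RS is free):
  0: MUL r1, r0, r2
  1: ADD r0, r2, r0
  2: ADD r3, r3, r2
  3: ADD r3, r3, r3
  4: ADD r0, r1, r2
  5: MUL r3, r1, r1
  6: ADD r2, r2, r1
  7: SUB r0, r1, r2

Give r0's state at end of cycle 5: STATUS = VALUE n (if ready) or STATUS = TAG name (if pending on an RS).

STATUS = TAG Add2

  c1: issue MUL r1<-Mul1  regs: r0:2,r1:Mul1,r2:4,r3:2
  c2: issue ADD r0<-Add1  regs: r0:Add1,r1:Mul1,r2:4,r3:2
  c3: issue ADD r3<-Add2  regs: r0:Add1,r1:Mul1,r2:4,r3:Add2
  c4: CDB Add1=6; issue ADD r3<-Add1  regs: r0:6,r1:Mul1,r2:4,r3:Add1
  c5: CDB Add2=6; issue ADD r0<-Add2  regs: r0:Add2,r1:Mul1,r2:4,r3:Add1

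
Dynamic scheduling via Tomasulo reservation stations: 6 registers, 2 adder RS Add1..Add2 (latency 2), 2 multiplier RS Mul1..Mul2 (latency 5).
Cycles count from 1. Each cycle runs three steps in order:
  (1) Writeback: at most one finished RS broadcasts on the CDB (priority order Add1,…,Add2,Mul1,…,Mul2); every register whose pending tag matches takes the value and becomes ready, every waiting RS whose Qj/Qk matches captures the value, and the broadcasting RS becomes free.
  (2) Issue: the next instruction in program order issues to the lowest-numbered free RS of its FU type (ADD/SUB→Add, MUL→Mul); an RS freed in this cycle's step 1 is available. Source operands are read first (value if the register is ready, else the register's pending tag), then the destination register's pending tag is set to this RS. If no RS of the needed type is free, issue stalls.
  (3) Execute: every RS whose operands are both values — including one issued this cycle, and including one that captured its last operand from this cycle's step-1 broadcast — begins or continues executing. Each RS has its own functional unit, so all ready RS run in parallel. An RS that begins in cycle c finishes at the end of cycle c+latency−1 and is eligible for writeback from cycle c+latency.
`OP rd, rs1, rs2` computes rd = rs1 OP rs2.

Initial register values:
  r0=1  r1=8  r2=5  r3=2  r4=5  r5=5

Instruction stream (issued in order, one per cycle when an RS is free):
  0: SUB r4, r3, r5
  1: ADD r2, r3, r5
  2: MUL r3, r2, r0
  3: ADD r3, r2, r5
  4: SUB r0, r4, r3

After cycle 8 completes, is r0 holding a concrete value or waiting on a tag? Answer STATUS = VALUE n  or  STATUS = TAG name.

cycle 1: issue SUB r4<-Add1 // r0:1,r1:8,r2:5,r3:2,r4:Add1,r5:5
cycle 2: issue ADD r2<-Add2 // r0:1,r1:8,r2:Add2,r3:2,r4:Add1,r5:5
cycle 3: CDB Add1=-3; issue MUL r3<-Mul1 // r0:1,r1:8,r2:Add2,r3:Mul1,r4:-3,r5:5
cycle 4: CDB Add2=7; issue ADD r3<-Add1 // r0:1,r1:8,r2:7,r3:Add1,r4:-3,r5:5
cycle 5: issue SUB r0<-Add2 // r0:Add2,r1:8,r2:7,r3:Add1,r4:-3,r5:5
cycle 6: CDB Add1=12 // r0:Add2,r1:8,r2:7,r3:12,r4:-3,r5:5
cycle 7: - // r0:Add2,r1:8,r2:7,r3:12,r4:-3,r5:5
cycle 8: CDB Add2=-15 // r0:-15,r1:8,r2:7,r3:12,r4:-3,r5:5

STATUS = VALUE -15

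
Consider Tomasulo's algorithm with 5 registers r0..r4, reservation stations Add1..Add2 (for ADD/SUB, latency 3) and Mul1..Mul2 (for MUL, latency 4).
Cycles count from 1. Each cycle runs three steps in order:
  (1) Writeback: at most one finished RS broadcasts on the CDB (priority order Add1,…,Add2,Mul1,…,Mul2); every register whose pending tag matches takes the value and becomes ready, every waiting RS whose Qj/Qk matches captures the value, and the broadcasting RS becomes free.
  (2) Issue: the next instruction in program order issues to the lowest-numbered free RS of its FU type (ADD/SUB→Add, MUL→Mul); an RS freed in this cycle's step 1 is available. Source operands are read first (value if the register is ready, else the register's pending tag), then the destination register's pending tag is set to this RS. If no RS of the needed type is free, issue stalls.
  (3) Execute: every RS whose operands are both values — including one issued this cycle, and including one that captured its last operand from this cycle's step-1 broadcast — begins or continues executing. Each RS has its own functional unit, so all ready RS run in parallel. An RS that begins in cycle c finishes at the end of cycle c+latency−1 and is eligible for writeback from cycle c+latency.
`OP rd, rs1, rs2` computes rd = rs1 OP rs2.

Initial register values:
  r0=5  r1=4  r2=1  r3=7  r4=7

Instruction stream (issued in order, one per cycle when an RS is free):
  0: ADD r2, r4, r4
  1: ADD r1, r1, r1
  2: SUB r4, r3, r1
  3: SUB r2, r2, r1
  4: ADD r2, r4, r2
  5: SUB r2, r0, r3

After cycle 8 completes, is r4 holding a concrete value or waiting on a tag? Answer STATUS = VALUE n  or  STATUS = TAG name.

STATUS = VALUE -1

  c1: issue ADD r2<-Add1  regs: r0:5,r1:4,r2:Add1,r3:7,r4:7
  c2: issue ADD r1<-Add2  regs: r0:5,r1:Add2,r2:Add1,r3:7,r4:7
  c3: stall  regs: r0:5,r1:Add2,r2:Add1,r3:7,r4:7
  c4: CDB Add1=14; issue SUB r4<-Add1  regs: r0:5,r1:Add2,r2:14,r3:7,r4:Add1
  c5: CDB Add2=8; issue SUB r2<-Add2  regs: r0:5,r1:8,r2:Add2,r3:7,r4:Add1
  c6: stall  regs: r0:5,r1:8,r2:Add2,r3:7,r4:Add1
  c7: stall  regs: r0:5,r1:8,r2:Add2,r3:7,r4:Add1
  c8: CDB Add1=-1; issue ADD r2<-Add1  regs: r0:5,r1:8,r2:Add1,r3:7,r4:-1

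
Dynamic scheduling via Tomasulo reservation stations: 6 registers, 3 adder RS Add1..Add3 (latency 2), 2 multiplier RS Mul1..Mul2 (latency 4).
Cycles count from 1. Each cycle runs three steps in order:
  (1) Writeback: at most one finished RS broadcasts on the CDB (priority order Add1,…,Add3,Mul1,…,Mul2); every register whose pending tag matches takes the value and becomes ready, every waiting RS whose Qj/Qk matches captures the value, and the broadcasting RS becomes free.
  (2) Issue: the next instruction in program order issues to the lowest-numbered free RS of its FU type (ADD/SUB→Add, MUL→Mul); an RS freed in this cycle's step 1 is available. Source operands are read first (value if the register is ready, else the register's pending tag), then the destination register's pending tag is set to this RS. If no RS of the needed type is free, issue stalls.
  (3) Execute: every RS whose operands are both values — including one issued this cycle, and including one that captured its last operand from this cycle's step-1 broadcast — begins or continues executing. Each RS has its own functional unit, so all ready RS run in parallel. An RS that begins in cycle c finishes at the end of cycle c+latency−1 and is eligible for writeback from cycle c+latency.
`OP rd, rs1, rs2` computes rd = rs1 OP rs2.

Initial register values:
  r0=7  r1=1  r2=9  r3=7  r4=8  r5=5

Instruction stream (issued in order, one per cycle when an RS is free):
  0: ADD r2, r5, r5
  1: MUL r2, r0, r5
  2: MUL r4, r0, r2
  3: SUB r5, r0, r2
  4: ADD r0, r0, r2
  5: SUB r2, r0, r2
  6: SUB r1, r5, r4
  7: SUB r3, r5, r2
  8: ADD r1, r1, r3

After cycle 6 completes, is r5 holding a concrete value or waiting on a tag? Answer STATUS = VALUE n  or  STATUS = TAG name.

  c1: issue ADD r2<-Add1  regs: r0:7,r1:1,r2:Add1,r3:7,r4:8,r5:5
  c2: issue MUL r2<-Mul1  regs: r0:7,r1:1,r2:Mul1,r3:7,r4:8,r5:5
  c3: CDB Add1=10; issue MUL r4<-Mul2  regs: r0:7,r1:1,r2:Mul1,r3:7,r4:Mul2,r5:5
  c4: issue SUB r5<-Add1  regs: r0:7,r1:1,r2:Mul1,r3:7,r4:Mul2,r5:Add1
  c5: issue ADD r0<-Add2  regs: r0:Add2,r1:1,r2:Mul1,r3:7,r4:Mul2,r5:Add1
  c6: CDB Mul1=35; issue SUB r2<-Add3  regs: r0:Add2,r1:1,r2:Add3,r3:7,r4:Mul2,r5:Add1

STATUS = TAG Add1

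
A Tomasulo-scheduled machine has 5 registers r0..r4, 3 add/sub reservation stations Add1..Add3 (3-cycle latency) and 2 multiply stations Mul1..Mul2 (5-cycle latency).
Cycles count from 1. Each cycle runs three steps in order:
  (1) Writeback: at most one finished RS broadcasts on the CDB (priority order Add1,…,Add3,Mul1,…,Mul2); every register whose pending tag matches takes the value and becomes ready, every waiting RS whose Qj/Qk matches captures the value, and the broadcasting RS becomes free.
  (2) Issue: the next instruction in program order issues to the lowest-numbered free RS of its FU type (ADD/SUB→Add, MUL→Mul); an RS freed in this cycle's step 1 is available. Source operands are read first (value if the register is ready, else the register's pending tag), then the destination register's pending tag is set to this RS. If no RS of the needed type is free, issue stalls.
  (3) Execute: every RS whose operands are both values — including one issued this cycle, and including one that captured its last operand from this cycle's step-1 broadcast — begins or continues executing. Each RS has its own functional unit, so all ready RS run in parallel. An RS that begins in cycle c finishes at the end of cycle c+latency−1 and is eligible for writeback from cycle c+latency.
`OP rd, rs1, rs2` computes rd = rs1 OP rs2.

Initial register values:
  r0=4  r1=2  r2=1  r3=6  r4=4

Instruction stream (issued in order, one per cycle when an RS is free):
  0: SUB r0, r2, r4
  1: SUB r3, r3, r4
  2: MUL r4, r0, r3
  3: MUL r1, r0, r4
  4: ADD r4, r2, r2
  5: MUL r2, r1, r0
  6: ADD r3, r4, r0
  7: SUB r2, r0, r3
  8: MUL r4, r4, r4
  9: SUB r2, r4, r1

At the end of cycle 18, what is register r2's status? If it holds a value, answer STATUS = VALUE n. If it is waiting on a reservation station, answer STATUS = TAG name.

c1: issue SUB r0<-Add1 | r0:Add1,r1:2,r2:1,r3:6,r4:4
c2: issue SUB r3<-Add2 | r0:Add1,r1:2,r2:1,r3:Add2,r4:4
c3: issue MUL r4<-Mul1 | r0:Add1,r1:2,r2:1,r3:Add2,r4:Mul1
c4: CDB Add1=-3; issue MUL r1<-Mul2 | r0:-3,r1:Mul2,r2:1,r3:Add2,r4:Mul1
c5: CDB Add2=2; issue ADD r4<-Add1 | r0:-3,r1:Mul2,r2:1,r3:2,r4:Add1
c6: stall | r0:-3,r1:Mul2,r2:1,r3:2,r4:Add1
c7: stall | r0:-3,r1:Mul2,r2:1,r3:2,r4:Add1
c8: CDB Add1=2; stall | r0:-3,r1:Mul2,r2:1,r3:2,r4:2
c9: stall | r0:-3,r1:Mul2,r2:1,r3:2,r4:2
c10: CDB Mul1=-6; issue MUL r2<-Mul1 | r0:-3,r1:Mul2,r2:Mul1,r3:2,r4:2
c11: issue ADD r3<-Add1 | r0:-3,r1:Mul2,r2:Mul1,r3:Add1,r4:2
c12: issue SUB r2<-Add2 | r0:-3,r1:Mul2,r2:Add2,r3:Add1,r4:2
c13: stall | r0:-3,r1:Mul2,r2:Add2,r3:Add1,r4:2
c14: CDB Add1=-1; stall | r0:-3,r1:Mul2,r2:Add2,r3:-1,r4:2
c15: CDB Mul2=18; issue MUL r4<-Mul2 | r0:-3,r1:18,r2:Add2,r3:-1,r4:Mul2
c16: issue SUB r2<-Add1 | r0:-3,r1:18,r2:Add1,r3:-1,r4:Mul2
c17: CDB Add2=-2 | r0:-3,r1:18,r2:Add1,r3:-1,r4:Mul2
c18: - | r0:-3,r1:18,r2:Add1,r3:-1,r4:Mul2

STATUS = TAG Add1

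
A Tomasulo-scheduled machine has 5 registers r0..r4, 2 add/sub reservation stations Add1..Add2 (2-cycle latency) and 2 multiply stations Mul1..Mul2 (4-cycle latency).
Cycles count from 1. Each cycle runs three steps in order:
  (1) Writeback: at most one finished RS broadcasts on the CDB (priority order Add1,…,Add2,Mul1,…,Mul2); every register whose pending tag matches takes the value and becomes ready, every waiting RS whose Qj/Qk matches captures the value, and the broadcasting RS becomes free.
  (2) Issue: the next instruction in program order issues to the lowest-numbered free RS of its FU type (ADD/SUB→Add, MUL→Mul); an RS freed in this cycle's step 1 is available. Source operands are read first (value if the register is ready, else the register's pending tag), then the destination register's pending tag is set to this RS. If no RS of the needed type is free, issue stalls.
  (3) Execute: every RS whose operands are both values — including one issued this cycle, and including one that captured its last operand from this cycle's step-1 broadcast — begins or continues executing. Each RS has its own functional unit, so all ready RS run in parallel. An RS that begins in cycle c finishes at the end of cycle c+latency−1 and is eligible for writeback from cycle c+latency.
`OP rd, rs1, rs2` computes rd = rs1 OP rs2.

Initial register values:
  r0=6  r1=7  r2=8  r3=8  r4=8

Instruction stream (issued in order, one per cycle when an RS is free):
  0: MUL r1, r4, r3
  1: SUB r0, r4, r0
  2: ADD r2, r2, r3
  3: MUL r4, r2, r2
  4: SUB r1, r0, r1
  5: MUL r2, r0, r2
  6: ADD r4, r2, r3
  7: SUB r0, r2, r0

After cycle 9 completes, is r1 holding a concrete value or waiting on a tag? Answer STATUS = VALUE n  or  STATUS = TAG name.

STATUS = VALUE -62

cycle 1: issue MUL r1<-Mul1 // r0:6,r1:Mul1,r2:8,r3:8,r4:8
cycle 2: issue SUB r0<-Add1 // r0:Add1,r1:Mul1,r2:8,r3:8,r4:8
cycle 3: issue ADD r2<-Add2 // r0:Add1,r1:Mul1,r2:Add2,r3:8,r4:8
cycle 4: CDB Add1=2; issue MUL r4<-Mul2 // r0:2,r1:Mul1,r2:Add2,r3:8,r4:Mul2
cycle 5: CDB Add2=16; issue SUB r1<-Add1 // r0:2,r1:Add1,r2:16,r3:8,r4:Mul2
cycle 6: CDB Mul1=64; issue MUL r2<-Mul1 // r0:2,r1:Add1,r2:Mul1,r3:8,r4:Mul2
cycle 7: issue ADD r4<-Add2 // r0:2,r1:Add1,r2:Mul1,r3:8,r4:Add2
cycle 8: CDB Add1=-62; issue SUB r0<-Add1 // r0:Add1,r1:-62,r2:Mul1,r3:8,r4:Add2
cycle 9: CDB Mul2=256 // r0:Add1,r1:-62,r2:Mul1,r3:8,r4:Add2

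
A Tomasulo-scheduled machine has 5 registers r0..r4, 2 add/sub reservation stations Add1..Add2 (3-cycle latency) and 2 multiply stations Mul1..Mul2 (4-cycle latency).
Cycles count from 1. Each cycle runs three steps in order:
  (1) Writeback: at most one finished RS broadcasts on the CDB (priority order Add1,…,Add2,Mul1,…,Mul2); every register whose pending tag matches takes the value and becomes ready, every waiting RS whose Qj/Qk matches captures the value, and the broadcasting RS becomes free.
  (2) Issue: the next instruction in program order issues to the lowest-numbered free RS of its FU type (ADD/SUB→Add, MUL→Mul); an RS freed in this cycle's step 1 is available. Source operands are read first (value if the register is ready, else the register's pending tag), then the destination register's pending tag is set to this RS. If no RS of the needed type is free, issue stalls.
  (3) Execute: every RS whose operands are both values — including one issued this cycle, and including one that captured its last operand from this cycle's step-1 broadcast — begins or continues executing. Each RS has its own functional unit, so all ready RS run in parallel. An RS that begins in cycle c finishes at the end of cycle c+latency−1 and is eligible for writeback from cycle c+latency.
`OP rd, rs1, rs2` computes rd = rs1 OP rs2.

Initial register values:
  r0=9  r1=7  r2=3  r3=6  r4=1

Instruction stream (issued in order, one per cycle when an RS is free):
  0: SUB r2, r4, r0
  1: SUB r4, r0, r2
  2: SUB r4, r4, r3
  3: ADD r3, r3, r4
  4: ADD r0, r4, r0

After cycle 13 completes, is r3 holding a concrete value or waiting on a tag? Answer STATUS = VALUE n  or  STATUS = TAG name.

c1: issue SUB r2<-Add1 | r0:9,r1:7,r2:Add1,r3:6,r4:1
c2: issue SUB r4<-Add2 | r0:9,r1:7,r2:Add1,r3:6,r4:Add2
c3: stall | r0:9,r1:7,r2:Add1,r3:6,r4:Add2
c4: CDB Add1=-8; issue SUB r4<-Add1 | r0:9,r1:7,r2:-8,r3:6,r4:Add1
c5: stall | r0:9,r1:7,r2:-8,r3:6,r4:Add1
c6: stall | r0:9,r1:7,r2:-8,r3:6,r4:Add1
c7: CDB Add2=17; issue ADD r3<-Add2 | r0:9,r1:7,r2:-8,r3:Add2,r4:Add1
c8: stall | r0:9,r1:7,r2:-8,r3:Add2,r4:Add1
c9: stall | r0:9,r1:7,r2:-8,r3:Add2,r4:Add1
c10: CDB Add1=11; issue ADD r0<-Add1 | r0:Add1,r1:7,r2:-8,r3:Add2,r4:11
c11: - | r0:Add1,r1:7,r2:-8,r3:Add2,r4:11
c12: - | r0:Add1,r1:7,r2:-8,r3:Add2,r4:11
c13: CDB Add1=20 | r0:20,r1:7,r2:-8,r3:Add2,r4:11

STATUS = TAG Add2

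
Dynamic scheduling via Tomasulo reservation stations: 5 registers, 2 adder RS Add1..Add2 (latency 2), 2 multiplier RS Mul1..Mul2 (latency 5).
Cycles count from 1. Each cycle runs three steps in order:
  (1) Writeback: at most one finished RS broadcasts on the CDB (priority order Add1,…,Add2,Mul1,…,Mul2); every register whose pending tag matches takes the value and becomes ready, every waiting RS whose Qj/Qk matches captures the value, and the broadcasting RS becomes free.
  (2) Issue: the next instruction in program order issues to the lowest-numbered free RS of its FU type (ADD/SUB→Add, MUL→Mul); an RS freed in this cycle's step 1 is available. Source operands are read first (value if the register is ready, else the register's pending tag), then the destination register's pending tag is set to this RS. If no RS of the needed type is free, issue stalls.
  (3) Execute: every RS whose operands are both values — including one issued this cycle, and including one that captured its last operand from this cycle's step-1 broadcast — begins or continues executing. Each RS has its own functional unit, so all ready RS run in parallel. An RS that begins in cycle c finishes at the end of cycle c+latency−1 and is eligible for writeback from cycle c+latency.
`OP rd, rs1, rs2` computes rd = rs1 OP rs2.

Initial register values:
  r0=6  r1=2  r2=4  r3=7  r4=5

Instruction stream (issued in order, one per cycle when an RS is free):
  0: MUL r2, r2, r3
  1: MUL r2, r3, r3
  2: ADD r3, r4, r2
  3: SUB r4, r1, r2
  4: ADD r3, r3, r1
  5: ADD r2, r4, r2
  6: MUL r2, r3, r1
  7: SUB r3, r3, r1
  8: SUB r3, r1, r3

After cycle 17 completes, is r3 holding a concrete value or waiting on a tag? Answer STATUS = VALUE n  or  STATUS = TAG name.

cycle 1: issue MUL r2<-Mul1 // r0:6,r1:2,r2:Mul1,r3:7,r4:5
cycle 2: issue MUL r2<-Mul2 // r0:6,r1:2,r2:Mul2,r3:7,r4:5
cycle 3: issue ADD r3<-Add1 // r0:6,r1:2,r2:Mul2,r3:Add1,r4:5
cycle 4: issue SUB r4<-Add2 // r0:6,r1:2,r2:Mul2,r3:Add1,r4:Add2
cycle 5: stall // r0:6,r1:2,r2:Mul2,r3:Add1,r4:Add2
cycle 6: CDB Mul1=28; stall // r0:6,r1:2,r2:Mul2,r3:Add1,r4:Add2
cycle 7: CDB Mul2=49; stall // r0:6,r1:2,r2:49,r3:Add1,r4:Add2
cycle 8: stall // r0:6,r1:2,r2:49,r3:Add1,r4:Add2
cycle 9: CDB Add1=54; issue ADD r3<-Add1 // r0:6,r1:2,r2:49,r3:Add1,r4:Add2
cycle 10: CDB Add2=-47; issue ADD r2<-Add2 // r0:6,r1:2,r2:Add2,r3:Add1,r4:-47
cycle 11: CDB Add1=56; issue MUL r2<-Mul1 // r0:6,r1:2,r2:Mul1,r3:56,r4:-47
cycle 12: CDB Add2=2; issue SUB r3<-Add1 // r0:6,r1:2,r2:Mul1,r3:Add1,r4:-47
cycle 13: issue SUB r3<-Add2 // r0:6,r1:2,r2:Mul1,r3:Add2,r4:-47
cycle 14: CDB Add1=54 // r0:6,r1:2,r2:Mul1,r3:Add2,r4:-47
cycle 15: - // r0:6,r1:2,r2:Mul1,r3:Add2,r4:-47
cycle 16: CDB Add2=-52 // r0:6,r1:2,r2:Mul1,r3:-52,r4:-47
cycle 17: CDB Mul1=112 // r0:6,r1:2,r2:112,r3:-52,r4:-47

STATUS = VALUE -52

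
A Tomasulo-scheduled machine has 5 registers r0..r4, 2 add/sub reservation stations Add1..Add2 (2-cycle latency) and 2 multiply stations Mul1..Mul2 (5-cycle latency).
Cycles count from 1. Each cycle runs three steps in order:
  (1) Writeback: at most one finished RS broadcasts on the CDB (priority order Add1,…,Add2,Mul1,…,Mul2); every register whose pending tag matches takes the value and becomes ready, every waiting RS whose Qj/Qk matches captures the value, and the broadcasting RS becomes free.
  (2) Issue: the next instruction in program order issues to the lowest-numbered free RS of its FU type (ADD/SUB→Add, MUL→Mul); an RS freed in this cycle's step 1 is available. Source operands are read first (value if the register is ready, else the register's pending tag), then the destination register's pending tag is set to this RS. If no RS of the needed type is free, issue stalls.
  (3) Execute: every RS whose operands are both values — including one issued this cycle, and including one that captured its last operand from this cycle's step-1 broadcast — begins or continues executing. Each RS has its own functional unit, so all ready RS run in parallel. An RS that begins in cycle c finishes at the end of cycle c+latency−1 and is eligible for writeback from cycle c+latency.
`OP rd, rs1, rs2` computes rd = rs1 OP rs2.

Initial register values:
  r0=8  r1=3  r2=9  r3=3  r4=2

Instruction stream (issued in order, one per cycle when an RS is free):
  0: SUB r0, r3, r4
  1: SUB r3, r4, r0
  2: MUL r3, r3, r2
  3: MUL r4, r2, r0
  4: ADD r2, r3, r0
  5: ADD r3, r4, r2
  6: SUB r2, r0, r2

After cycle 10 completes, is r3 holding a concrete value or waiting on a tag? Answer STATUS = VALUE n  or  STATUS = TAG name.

STATUS = TAG Add2

c1: issue SUB r0<-Add1 | r0:Add1,r1:3,r2:9,r3:3,r4:2
c2: issue SUB r3<-Add2 | r0:Add1,r1:3,r2:9,r3:Add2,r4:2
c3: CDB Add1=1; issue MUL r3<-Mul1 | r0:1,r1:3,r2:9,r3:Mul1,r4:2
c4: issue MUL r4<-Mul2 | r0:1,r1:3,r2:9,r3:Mul1,r4:Mul2
c5: CDB Add2=1; issue ADD r2<-Add1 | r0:1,r1:3,r2:Add1,r3:Mul1,r4:Mul2
c6: issue ADD r3<-Add2 | r0:1,r1:3,r2:Add1,r3:Add2,r4:Mul2
c7: stall | r0:1,r1:3,r2:Add1,r3:Add2,r4:Mul2
c8: stall | r0:1,r1:3,r2:Add1,r3:Add2,r4:Mul2
c9: CDB Mul2=9; stall | r0:1,r1:3,r2:Add1,r3:Add2,r4:9
c10: CDB Mul1=9; stall | r0:1,r1:3,r2:Add1,r3:Add2,r4:9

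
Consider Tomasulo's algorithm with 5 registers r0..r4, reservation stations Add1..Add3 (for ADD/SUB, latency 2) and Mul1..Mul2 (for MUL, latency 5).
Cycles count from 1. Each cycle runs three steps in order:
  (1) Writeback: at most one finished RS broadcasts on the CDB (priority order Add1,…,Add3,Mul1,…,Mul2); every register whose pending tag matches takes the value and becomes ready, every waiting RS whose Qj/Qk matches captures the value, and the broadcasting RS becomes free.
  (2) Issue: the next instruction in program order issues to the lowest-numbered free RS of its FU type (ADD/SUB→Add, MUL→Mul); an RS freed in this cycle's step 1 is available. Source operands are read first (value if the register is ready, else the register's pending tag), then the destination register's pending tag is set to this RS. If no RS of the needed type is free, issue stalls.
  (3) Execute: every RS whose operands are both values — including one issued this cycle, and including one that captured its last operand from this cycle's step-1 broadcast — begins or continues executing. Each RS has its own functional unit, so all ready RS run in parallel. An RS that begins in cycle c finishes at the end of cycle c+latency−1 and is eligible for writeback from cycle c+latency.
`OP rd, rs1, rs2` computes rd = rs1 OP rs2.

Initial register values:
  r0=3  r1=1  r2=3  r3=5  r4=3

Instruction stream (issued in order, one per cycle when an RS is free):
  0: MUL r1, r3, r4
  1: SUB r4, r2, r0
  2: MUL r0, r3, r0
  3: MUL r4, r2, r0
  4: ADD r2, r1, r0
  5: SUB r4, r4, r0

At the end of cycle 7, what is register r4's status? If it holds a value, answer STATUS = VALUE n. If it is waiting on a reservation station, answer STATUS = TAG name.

STATUS = TAG Mul1

cycle 1: issue MUL r1<-Mul1 // r0:3,r1:Mul1,r2:3,r3:5,r4:3
cycle 2: issue SUB r4<-Add1 // r0:3,r1:Mul1,r2:3,r3:5,r4:Add1
cycle 3: issue MUL r0<-Mul2 // r0:Mul2,r1:Mul1,r2:3,r3:5,r4:Add1
cycle 4: CDB Add1=0; stall // r0:Mul2,r1:Mul1,r2:3,r3:5,r4:0
cycle 5: stall // r0:Mul2,r1:Mul1,r2:3,r3:5,r4:0
cycle 6: CDB Mul1=15; issue MUL r4<-Mul1 // r0:Mul2,r1:15,r2:3,r3:5,r4:Mul1
cycle 7: issue ADD r2<-Add1 // r0:Mul2,r1:15,r2:Add1,r3:5,r4:Mul1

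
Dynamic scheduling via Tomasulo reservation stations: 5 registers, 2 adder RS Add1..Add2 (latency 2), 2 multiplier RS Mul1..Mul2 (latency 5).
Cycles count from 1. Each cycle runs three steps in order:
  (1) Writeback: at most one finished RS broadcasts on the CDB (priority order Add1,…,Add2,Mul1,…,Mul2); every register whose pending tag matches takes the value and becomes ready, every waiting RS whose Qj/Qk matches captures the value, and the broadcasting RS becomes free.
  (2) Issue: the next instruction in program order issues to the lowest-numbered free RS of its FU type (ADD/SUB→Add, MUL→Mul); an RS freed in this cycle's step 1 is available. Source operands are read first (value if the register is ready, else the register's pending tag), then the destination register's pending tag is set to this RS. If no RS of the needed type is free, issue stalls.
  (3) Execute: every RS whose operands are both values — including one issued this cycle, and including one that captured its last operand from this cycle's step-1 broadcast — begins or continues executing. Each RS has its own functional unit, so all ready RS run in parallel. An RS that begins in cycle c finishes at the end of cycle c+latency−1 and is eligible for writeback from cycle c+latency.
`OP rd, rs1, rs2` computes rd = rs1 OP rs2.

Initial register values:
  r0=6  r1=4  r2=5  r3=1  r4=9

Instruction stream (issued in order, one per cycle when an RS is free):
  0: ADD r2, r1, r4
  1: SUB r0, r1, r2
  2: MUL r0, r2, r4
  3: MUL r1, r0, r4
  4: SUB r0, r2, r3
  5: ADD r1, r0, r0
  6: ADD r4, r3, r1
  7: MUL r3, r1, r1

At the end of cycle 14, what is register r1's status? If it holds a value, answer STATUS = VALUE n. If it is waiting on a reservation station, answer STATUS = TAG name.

c1: issue ADD r2<-Add1 | r0:6,r1:4,r2:Add1,r3:1,r4:9
c2: issue SUB r0<-Add2 | r0:Add2,r1:4,r2:Add1,r3:1,r4:9
c3: CDB Add1=13; issue MUL r0<-Mul1 | r0:Mul1,r1:4,r2:13,r3:1,r4:9
c4: issue MUL r1<-Mul2 | r0:Mul1,r1:Mul2,r2:13,r3:1,r4:9
c5: CDB Add2=-9; issue SUB r0<-Add1 | r0:Add1,r1:Mul2,r2:13,r3:1,r4:9
c6: issue ADD r1<-Add2 | r0:Add1,r1:Add2,r2:13,r3:1,r4:9
c7: CDB Add1=12; issue ADD r4<-Add1 | r0:12,r1:Add2,r2:13,r3:1,r4:Add1
c8: CDB Mul1=117; issue MUL r3<-Mul1 | r0:12,r1:Add2,r2:13,r3:Mul1,r4:Add1
c9: CDB Add2=24 | r0:12,r1:24,r2:13,r3:Mul1,r4:Add1
c10: - | r0:12,r1:24,r2:13,r3:Mul1,r4:Add1
c11: CDB Add1=25 | r0:12,r1:24,r2:13,r3:Mul1,r4:25
c12: - | r0:12,r1:24,r2:13,r3:Mul1,r4:25
c13: CDB Mul2=1053 | r0:12,r1:24,r2:13,r3:Mul1,r4:25
c14: CDB Mul1=576 | r0:12,r1:24,r2:13,r3:576,r4:25

STATUS = VALUE 24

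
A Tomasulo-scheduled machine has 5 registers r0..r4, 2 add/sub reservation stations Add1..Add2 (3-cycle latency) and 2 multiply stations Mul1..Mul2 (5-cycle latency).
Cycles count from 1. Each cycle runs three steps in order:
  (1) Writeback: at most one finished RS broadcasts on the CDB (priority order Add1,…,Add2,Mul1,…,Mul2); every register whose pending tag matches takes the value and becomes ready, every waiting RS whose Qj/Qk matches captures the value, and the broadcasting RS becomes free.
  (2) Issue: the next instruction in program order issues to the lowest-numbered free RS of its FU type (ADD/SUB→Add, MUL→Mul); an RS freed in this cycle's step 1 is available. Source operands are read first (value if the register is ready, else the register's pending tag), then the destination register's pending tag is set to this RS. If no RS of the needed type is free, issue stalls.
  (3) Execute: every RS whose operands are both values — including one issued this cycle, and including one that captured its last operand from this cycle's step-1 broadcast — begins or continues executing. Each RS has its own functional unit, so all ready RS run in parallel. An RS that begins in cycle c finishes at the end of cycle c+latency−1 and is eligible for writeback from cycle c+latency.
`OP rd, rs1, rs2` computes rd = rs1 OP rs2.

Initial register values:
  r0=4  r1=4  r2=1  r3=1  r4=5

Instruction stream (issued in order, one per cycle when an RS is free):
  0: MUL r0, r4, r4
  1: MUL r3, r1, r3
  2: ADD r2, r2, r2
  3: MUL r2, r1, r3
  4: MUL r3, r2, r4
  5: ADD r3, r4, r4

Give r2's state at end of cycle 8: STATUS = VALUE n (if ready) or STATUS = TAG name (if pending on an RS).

c1: issue MUL r0<-Mul1 | r0:Mul1,r1:4,r2:1,r3:1,r4:5
c2: issue MUL r3<-Mul2 | r0:Mul1,r1:4,r2:1,r3:Mul2,r4:5
c3: issue ADD r2<-Add1 | r0:Mul1,r1:4,r2:Add1,r3:Mul2,r4:5
c4: stall | r0:Mul1,r1:4,r2:Add1,r3:Mul2,r4:5
c5: stall | r0:Mul1,r1:4,r2:Add1,r3:Mul2,r4:5
c6: CDB Add1=2; stall | r0:Mul1,r1:4,r2:2,r3:Mul2,r4:5
c7: CDB Mul1=25; issue MUL r2<-Mul1 | r0:25,r1:4,r2:Mul1,r3:Mul2,r4:5
c8: CDB Mul2=4; issue MUL r3<-Mul2 | r0:25,r1:4,r2:Mul1,r3:Mul2,r4:5

STATUS = TAG Mul1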